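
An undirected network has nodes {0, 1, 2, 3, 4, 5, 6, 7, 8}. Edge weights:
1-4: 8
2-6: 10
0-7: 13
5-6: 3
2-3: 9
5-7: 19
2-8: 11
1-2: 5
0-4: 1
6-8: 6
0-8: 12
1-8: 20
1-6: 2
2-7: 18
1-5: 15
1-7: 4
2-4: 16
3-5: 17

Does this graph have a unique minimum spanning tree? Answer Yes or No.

Kruskal: consider edges lightest-first.
0-4 (1): add — endpoints in different components.
1-6 (2): add — endpoints in different components.
5-6 (3): add — endpoints in different components.
1-7 (4): add — endpoints in different components.
1-2 (5): add — endpoints in different components.
6-8 (6): add — endpoints in different components.
1-4 (8): add — endpoints in different components.
2-3 (9): add — endpoints in different components.
Every non-tree edge has weight strictly greater than the heaviest edge on the tree path between its endpoints, so the MST is unique.

Yes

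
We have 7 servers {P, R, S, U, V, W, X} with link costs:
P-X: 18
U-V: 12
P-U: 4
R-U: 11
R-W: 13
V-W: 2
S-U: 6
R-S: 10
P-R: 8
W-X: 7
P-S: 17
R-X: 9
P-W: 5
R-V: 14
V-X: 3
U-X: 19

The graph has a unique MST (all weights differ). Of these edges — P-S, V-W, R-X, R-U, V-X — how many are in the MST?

2

Kruskal's algorithm — process edges by increasing weight (ties by edge label):
V-W (2): add — endpoints in different components.
V-X (3): add — endpoints in different components.
P-U (4): add — endpoints in different components.
P-W (5): add — endpoints in different components.
S-U (6): add — endpoints in different components.
W-X (7): skip — X and W already connected.
P-R (8): add — endpoints in different components.
MST edge set: {V-W, V-X, P-U, P-W, S-U, P-R}.
Of the listed edges, {V-W, V-X} are in the MST → 2.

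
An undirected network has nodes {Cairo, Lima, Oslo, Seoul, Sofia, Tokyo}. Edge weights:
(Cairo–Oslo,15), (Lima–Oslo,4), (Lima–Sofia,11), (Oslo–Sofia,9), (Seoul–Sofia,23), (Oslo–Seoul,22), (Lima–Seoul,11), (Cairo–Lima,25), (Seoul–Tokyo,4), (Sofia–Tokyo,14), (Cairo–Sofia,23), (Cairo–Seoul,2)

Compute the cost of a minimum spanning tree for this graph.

Prim's algorithm from Lima:
Step 1: frontier [Lima–Oslo 4, Lima–Seoul 11, Lima–Sofia 11, Cairo–Lima 25] → take Lima–Oslo (4); add Oslo.
Step 2: frontier [Lima–Seoul 11, Lima–Sofia 11, Cairo–Lima 25, Oslo–Sofia 9, Cairo–Oslo 15, Oslo–Seoul 22] → take Oslo–Sofia (9); add Sofia.
Step 3: frontier [Lima–Seoul 11, Cairo–Lima 25, Cairo–Oslo 15, Oslo–Seoul 22, Sofia–Tokyo 14, Cairo–Sofia 23, Seoul–Sofia 23] → take Lima–Seoul (11); add Seoul.
Step 4: frontier [Cairo–Lima 25, Cairo–Oslo 15, Cairo–Seoul 2, Seoul–Tokyo 4, Sofia–Tokyo 14, Cairo–Sofia 23] → take Cairo–Seoul (2); add Cairo.
Step 5: frontier [Seoul–Tokyo 4, Sofia–Tokyo 14] → take Seoul–Tokyo (4); add Tokyo.
MST edges: Lima–Oslo, Oslo–Sofia, Lima–Seoul, Cairo–Seoul, Seoul–Tokyo; total weight 4+9+11+2+4 = 30.

30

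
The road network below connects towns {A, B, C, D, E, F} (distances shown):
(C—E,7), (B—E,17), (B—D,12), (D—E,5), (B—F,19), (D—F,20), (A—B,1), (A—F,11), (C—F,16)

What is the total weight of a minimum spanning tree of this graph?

36

Prim's algorithm from B:
Step 1: frontier [A—B 1, B—D 12, B—E 17, B—F 19] → take A—B (1); add A.
Step 2: frontier [A—F 11, B—D 12, B—E 17, B—F 19] → take A—F (11); add F.
Step 3: frontier [B—D 12, B—E 17, C—F 16, D—F 20] → take B—D (12); add D.
Step 4: frontier [B—E 17, D—E 5, C—F 16] → take D—E (5); add E.
Step 5: frontier [C—E 7, C—F 16] → take C—E (7); add C.
MST edges: A—B, A—F, B—D, D—E, C—E; total weight 1+11+12+5+7 = 36.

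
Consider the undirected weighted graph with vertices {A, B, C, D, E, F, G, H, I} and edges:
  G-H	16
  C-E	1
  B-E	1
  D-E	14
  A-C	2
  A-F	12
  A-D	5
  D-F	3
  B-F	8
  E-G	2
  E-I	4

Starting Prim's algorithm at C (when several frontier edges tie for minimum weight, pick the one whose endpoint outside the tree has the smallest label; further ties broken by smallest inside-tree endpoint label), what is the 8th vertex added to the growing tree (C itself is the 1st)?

F

Grow the tree from C using Prim:
Step 1: frontier [C-E 1, A-C 2] → take C-E (1); add E.
Step 2: frontier [A-C 2, B-E 1, E-G 2, E-I 4, D-E 14] → take B-E (1); add B.
Step 3: frontier [B-F 8, A-C 2, E-G 2, E-I 4, D-E 14] → take A-C (2); add A.
Step 4: frontier [A-D 5, A-F 12, B-F 8, E-G 2, E-I 4, D-E 14] → take E-G (2); add G.
Step 5: frontier [A-D 5, A-F 12, B-F 8, E-I 4, D-E 14, G-H 16] → take E-I (4); add I.
Step 6: frontier [A-D 5, A-F 12, B-F 8, D-E 14, G-H 16] → take A-D (5); add D.
Step 7: frontier [A-F 12, B-F 8, D-F 3, G-H 16] → take D-F (3); add F.
Step 8: frontier [G-H 16] → take G-H (16); add H.
Vertex order: C, E, B, A, G, I, D, F, H. The 8th vertex is F.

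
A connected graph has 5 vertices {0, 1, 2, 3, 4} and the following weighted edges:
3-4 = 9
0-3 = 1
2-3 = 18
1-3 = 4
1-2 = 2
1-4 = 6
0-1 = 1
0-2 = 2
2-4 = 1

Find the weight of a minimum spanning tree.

5

Grow the tree from 0 using Prim:
Step 1: frontier [0-1 1, 0-3 1, 0-2 2] → take 0-1 (1); add 1.
Step 2: frontier [0-3 1, 0-2 2, 1-2 2, 1-3 4, 1-4 6] → take 0-3 (1); add 3.
Step 3: frontier [0-2 2, 1-2 2, 1-4 6, 3-4 9, 2-3 18] → take 0-2 (2); add 2.
Step 4: frontier [1-4 6, 2-4 1, 3-4 9] → take 2-4 (1); add 4.
MST edges: 0-1, 0-3, 0-2, 2-4; total weight 1+1+2+1 = 5.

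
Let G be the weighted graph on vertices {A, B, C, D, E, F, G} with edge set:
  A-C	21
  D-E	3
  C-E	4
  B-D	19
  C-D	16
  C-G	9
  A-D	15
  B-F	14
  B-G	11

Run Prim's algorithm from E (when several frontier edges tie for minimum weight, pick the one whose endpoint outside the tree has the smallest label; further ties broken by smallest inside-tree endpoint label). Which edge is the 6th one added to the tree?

A-D

Grow the tree from E using Prim:
Step 1: cheapest edge leaving the tree is D-E (3); add D.
Step 2: cheapest edge leaving the tree is C-E (4); add C.
Step 3: cheapest edge leaving the tree is C-G (9); add G.
Step 4: cheapest edge leaving the tree is B-G (11); add B.
Step 5: cheapest edge leaving the tree is B-F (14); add F.
Step 6: cheapest edge leaving the tree is A-D (15); add A.
The 6th edge added is A-D.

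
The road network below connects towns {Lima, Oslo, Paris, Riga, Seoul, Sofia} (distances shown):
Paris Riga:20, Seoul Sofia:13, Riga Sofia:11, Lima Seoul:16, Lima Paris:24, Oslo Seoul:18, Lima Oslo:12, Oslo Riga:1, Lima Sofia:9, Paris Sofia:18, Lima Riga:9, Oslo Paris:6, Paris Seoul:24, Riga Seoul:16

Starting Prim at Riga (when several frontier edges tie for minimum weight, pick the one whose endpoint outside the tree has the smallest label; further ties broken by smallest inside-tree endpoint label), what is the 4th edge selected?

Prim, starting at Riga.
Step 1: frontier [Oslo Riga 1, Lima Riga 9, Riga Sofia 11, Riga Seoul 16, Paris Riga 20] → take Oslo Riga (1); add Oslo.
Step 2: frontier [Oslo Paris 6, Lima Oslo 12, Oslo Seoul 18, Lima Riga 9, Riga Sofia 11, Riga Seoul 16, Paris Riga 20] → take Oslo Paris (6); add Paris.
Step 3: frontier [Lima Oslo 12, Oslo Seoul 18, Paris Sofia 18, Lima Paris 24, Paris Seoul 24, Lima Riga 9, Riga Sofia 11, Riga Seoul 16] → take Lima Riga (9); add Lima.
Step 4: frontier [Lima Sofia 9, Lima Seoul 16, Oslo Seoul 18, Paris Sofia 18, Paris Seoul 24, Riga Sofia 11, Riga Seoul 16] → take Lima Sofia (9); add Sofia.
Step 5: frontier [Lima Seoul 16, Oslo Seoul 18, Paris Seoul 24, Riga Seoul 16, Seoul Sofia 13] → take Seoul Sofia (13); add Seoul.
The 4th edge added is Lima Sofia.

Lima-Sofia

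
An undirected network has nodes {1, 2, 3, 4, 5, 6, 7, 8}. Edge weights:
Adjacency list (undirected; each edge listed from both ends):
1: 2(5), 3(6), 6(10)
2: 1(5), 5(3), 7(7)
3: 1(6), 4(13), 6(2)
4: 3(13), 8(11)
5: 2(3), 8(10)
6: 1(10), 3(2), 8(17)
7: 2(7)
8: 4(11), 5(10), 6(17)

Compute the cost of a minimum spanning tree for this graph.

Sort edges by weight, then run Kruskal:
3-6 (2): add — endpoints in different components.
2-5 (3): add — endpoints in different components.
1-2 (5): add — endpoints in different components.
1-3 (6): add — endpoints in different components.
2-7 (7): add — endpoints in different components.
1-6 (10): skip — 1 and 6 already connected.
5-8 (10): add — endpoints in different components.
4-8 (11): add — endpoints in different components.
MST edges: 3-6, 2-5, 1-2, 1-3, 2-7, 5-8, 4-8; total weight 2+3+5+6+7+10+11 = 44.

44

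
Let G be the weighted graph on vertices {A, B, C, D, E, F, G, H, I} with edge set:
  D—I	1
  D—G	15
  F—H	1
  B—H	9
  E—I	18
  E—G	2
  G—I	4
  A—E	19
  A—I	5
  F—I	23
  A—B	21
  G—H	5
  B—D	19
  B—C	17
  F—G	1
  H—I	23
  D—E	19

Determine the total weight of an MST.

Sort edges by weight, then run Kruskal:
D—I (1): add — endpoints in different components.
F—G (1): add — endpoints in different components.
F—H (1): add — endpoints in different components.
E—G (2): add — endpoints in different components.
G—I (4): add — endpoints in different components.
A—I (5): add — endpoints in different components.
G—H (5): skip — G and H already connected.
B—H (9): add — endpoints in different components.
D—G (15): skip — D and G already connected.
B—C (17): add — endpoints in different components.
MST edges: D—I, F—G, F—H, E—G, G—I, A—I, B—H, B—C; total weight 1+1+1+2+4+5+9+17 = 40.

40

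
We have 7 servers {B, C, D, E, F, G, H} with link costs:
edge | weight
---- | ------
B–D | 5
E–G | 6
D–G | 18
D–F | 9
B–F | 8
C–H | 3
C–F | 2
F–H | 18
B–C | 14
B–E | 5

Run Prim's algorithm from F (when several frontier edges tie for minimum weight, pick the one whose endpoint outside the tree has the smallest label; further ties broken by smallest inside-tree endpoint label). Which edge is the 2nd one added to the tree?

Prim, starting at F.
Step 1: frontier [C–F 2, B–F 8, D–F 9, F–H 18] → take C–F (2); add C.
Step 2: frontier [C–H 3, B–C 14, B–F 8, D–F 9, F–H 18] → take C–H (3); add H.
Step 3: frontier [B–C 14, B–F 8, D–F 9] → take B–F (8); add B.
Step 4: frontier [B–D 5, B–E 5, D–F 9] → take B–D (5); add D.
Step 5: frontier [B–E 5, D–G 18] → take B–E (5); add E.
Step 6: frontier [D–G 18, E–G 6] → take E–G (6); add G.
The 2nd edge added is C–H.

C-H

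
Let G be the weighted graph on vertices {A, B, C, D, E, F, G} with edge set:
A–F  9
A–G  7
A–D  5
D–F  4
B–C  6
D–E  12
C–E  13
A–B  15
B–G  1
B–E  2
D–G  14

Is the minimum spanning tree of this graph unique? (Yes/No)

Yes

Sort edges by weight, then run Kruskal:
B–G (1): add — endpoints in different components.
B–E (2): add — endpoints in different components.
D–F (4): add — endpoints in different components.
A–D (5): add — endpoints in different components.
B–C (6): add — endpoints in different components.
A–G (7): add — endpoints in different components.
Every non-tree edge has weight strictly greater than the heaviest edge on the tree path between its endpoints, so the MST is unique.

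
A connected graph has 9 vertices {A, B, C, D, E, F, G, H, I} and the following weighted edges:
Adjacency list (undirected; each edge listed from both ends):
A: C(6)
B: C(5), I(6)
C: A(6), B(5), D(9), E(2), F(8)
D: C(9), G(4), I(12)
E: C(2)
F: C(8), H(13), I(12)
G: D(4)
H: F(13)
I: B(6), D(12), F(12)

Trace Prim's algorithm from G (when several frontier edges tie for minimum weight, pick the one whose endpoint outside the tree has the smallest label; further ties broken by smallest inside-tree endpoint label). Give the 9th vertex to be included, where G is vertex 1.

H

Prim, starting at G.
Step 1: cheapest edge leaving the tree is D–G (4); add D.
Step 2: cheapest edge leaving the tree is C–D (9); add C.
Step 3: cheapest edge leaving the tree is C–E (2); add E.
Step 4: cheapest edge leaving the tree is B–C (5); add B.
Step 5: cheapest edge leaving the tree is A–C (6); add A.
Step 6: cheapest edge leaving the tree is B–I (6); add I.
Step 7: cheapest edge leaving the tree is C–F (8); add F.
Step 8: cheapest edge leaving the tree is F–H (13); add H.
Vertex order: G, D, C, E, B, A, I, F, H. The 9th vertex is H.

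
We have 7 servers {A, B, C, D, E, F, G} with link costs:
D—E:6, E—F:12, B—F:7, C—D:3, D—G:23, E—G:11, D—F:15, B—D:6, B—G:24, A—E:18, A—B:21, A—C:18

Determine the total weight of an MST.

51

Kruskal's algorithm — process edges by increasing weight (ties by edge label):
C—D (3): add — endpoints in different components.
B—D (6): add — endpoints in different components.
D—E (6): add — endpoints in different components.
B—F (7): add — endpoints in different components.
E—G (11): add — endpoints in different components.
E—F (12): skip — E and F already connected.
D—F (15): skip — D and F already connected.
A—C (18): add — endpoints in different components.
MST edges: C—D, B—D, D—E, B—F, E—G, A—C; total weight 3+6+6+7+11+18 = 51.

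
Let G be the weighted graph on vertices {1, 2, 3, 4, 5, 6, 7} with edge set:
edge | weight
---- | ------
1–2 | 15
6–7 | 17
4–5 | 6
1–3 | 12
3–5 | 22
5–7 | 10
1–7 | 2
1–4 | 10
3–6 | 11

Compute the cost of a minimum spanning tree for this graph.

Kruskal's algorithm — process edges by increasing weight (ties by edge label):
1–7 (2): add. Components now {1,7} {2} {3} {4} {5} {6}
4–5 (6): add. Components now {1,7} {2} {3} {4,5} {6}
1–4 (10): add. Components now {1,4,5,7} {2} {3} {6}
5–7 (10): skip — 5 and 7 already connected.
3–6 (11): add. Components now {1,4,5,7} {2} {3,6}
1–3 (12): add. Components now {1,3,4,5,6,7} {2}
1–2 (15): add. Components now {1,2,3,4,5,6,7}
MST edges: 1–7, 4–5, 1–4, 3–6, 1–3, 1–2; total weight 2+6+10+11+12+15 = 56.

56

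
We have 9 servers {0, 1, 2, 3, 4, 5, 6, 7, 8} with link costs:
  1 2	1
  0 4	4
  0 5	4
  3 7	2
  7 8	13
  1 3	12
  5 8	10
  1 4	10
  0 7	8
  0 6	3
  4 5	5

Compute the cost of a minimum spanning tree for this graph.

42

Grow the tree from 8 using Prim:
Step 1: frontier [5 8 10, 7 8 13] → take 5 8 (10); add 5.
Step 2: frontier [0 5 4, 4 5 5, 7 8 13] → take 0 5 (4); add 0.
Step 3: frontier [0 6 3, 0 4 4, 0 7 8, 4 5 5, 7 8 13] → take 0 6 (3); add 6.
Step 4: frontier [0 4 4, 0 7 8, 4 5 5, 7 8 13] → take 0 4 (4); add 4.
Step 5: frontier [0 7 8, 1 4 10, 7 8 13] → take 0 7 (8); add 7.
Step 6: frontier [1 4 10, 3 7 2] → take 3 7 (2); add 3.
Step 7: frontier [1 3 12, 1 4 10] → take 1 4 (10); add 1.
Step 8: frontier [1 2 1] → take 1 2 (1); add 2.
MST edges: 5 8, 0 5, 0 6, 0 4, 0 7, 3 7, 1 4, 1 2; total weight 10+4+3+4+8+2+10+1 = 42.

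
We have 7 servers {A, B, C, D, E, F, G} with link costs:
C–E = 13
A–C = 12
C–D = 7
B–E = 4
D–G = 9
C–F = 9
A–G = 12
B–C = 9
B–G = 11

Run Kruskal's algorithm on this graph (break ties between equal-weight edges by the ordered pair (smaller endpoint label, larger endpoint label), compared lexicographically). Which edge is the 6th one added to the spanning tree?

Sort edges by weight, then run Kruskal:
B–E (4): add. Components now {A} {B,E} {C} {D} {F} {G}
C–D (7): add. Components now {A} {B,E} {C,D} {F} {G}
B–C (9): add. Components now {A} {B,C,D,E} {F} {G}
C–F (9): add. Components now {A} {B,C,D,E,F} {G}
D–G (9): add. Components now {A} {B,C,D,E,F,G}
B–G (11): skip — B and G already connected.
A–C (12): add. Components now {A,B,C,D,E,F,G}
The 6th edge added is A–C.

A-C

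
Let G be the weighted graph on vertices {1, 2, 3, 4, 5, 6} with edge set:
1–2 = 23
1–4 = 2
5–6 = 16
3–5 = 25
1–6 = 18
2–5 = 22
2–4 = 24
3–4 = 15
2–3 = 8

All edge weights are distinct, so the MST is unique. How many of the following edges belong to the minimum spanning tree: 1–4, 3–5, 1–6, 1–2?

Sort edges by weight, then run Kruskal:
1–4 (2): add — endpoints in different components.
2–3 (8): add — endpoints in different components.
3–4 (15): add — endpoints in different components.
5–6 (16): add — endpoints in different components.
1–6 (18): add — endpoints in different components.
MST edge set: {1–4, 2–3, 3–4, 5–6, 1–6}.
Of the listed edges, {1–4, 1–6} are in the MST → 2.

2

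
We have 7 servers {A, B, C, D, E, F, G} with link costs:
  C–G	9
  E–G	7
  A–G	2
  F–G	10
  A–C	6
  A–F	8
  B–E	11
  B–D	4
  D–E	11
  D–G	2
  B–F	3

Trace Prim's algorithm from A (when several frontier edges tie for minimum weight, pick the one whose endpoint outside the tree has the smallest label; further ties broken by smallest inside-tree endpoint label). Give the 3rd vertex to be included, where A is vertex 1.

Prim, starting at A.
Step 1: frontier [A–G 2, A–C 6, A–F 8] → take A–G (2); add G.
Step 2: frontier [A–C 6, A–F 8, D–G 2, E–G 7, C–G 9, F–G 10] → take D–G (2); add D.
Step 3: frontier [A–C 6, A–F 8, B–D 4, D–E 11, E–G 7, C–G 9, F–G 10] → take B–D (4); add B.
Step 4: frontier [A–C 6, A–F 8, B–F 3, B–E 11, D–E 11, E–G 7, C–G 9, F–G 10] → take B–F (3); add F.
Step 5: frontier [A–C 6, B–E 11, D–E 11, E–G 7, C–G 9] → take A–C (6); add C.
Step 6: frontier [B–E 11, D–E 11, E–G 7] → take E–G (7); add E.
Vertex order: A, G, D, B, F, C, E. The 3rd vertex is D.

D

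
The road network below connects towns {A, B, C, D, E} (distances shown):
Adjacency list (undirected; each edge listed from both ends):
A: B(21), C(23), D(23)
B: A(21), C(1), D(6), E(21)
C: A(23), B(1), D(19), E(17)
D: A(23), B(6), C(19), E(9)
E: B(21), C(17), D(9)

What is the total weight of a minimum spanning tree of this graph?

Sort edges by weight, then run Kruskal:
B—C (1): add. Components now {A} {B,C} {D} {E}
B—D (6): add. Components now {A} {B,C,D} {E}
D—E (9): add. Components now {A} {B,C,D,E}
C—E (17): skip — C and E already connected.
C—D (19): skip — C and D already connected.
A—B (21): add. Components now {A,B,C,D,E}
MST edges: B—C, B—D, D—E, A—B; total weight 1+6+9+21 = 37.

37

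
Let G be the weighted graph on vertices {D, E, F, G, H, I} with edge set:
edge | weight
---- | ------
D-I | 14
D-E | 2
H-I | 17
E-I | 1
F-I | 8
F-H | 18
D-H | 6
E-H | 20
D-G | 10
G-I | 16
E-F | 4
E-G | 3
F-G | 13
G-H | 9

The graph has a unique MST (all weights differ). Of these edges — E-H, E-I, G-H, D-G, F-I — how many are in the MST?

1

Kruskal: consider edges lightest-first.
E-I (1): add — endpoints in different components.
D-E (2): add — endpoints in different components.
E-G (3): add — endpoints in different components.
E-F (4): add — endpoints in different components.
D-H (6): add — endpoints in different components.
MST edge set: {E-I, D-E, E-G, E-F, D-H}.
Of the listed edges, {E-I} are in the MST → 1.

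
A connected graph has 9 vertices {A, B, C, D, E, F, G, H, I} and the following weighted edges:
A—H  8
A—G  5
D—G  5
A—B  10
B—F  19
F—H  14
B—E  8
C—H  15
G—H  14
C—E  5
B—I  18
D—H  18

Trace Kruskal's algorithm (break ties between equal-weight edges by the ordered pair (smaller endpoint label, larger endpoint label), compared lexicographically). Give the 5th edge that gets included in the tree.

B-E

Kruskal: consider edges lightest-first.
A—G (5): add — endpoints in different components.
C—E (5): add — endpoints in different components.
D—G (5): add — endpoints in different components.
A—H (8): add — endpoints in different components.
B—E (8): add — endpoints in different components.
A—B (10): add — endpoints in different components.
F—H (14): add — endpoints in different components.
G—H (14): skip — G and H already connected.
C—H (15): skip — C and H already connected.
B—I (18): add — endpoints in different components.
The 5th edge added is B—E.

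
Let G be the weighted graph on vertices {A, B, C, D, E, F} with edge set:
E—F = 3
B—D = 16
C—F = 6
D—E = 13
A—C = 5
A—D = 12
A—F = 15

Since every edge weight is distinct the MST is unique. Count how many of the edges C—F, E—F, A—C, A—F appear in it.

3

Kruskal: consider edges lightest-first.
E—F (3): add. Components now {A} {B} {C} {D} {E,F}
A—C (5): add. Components now {A,C} {B} {D} {E,F}
C—F (6): add. Components now {A,C,E,F} {B} {D}
A—D (12): add. Components now {A,C,D,E,F} {B}
D—E (13): skip — D and E already connected.
A—F (15): skip — A and F already connected.
B—D (16): add. Components now {A,B,C,D,E,F}
MST edge set: {E—F, A—C, C—F, A—D, B—D}.
Of the listed edges, {C—F, E—F, A—C} are in the MST → 3.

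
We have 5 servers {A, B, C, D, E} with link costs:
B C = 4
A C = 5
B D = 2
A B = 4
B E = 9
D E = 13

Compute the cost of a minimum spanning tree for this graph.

19

Grow the tree from A using Prim:
Step 1: cheapest edge leaving the tree is A B (4); add B.
Step 2: cheapest edge leaving the tree is B D (2); add D.
Step 3: cheapest edge leaving the tree is B C (4); add C.
Step 4: cheapest edge leaving the tree is B E (9); add E.
MST edges: A B, B D, B C, B E; total weight 4+2+4+9 = 19.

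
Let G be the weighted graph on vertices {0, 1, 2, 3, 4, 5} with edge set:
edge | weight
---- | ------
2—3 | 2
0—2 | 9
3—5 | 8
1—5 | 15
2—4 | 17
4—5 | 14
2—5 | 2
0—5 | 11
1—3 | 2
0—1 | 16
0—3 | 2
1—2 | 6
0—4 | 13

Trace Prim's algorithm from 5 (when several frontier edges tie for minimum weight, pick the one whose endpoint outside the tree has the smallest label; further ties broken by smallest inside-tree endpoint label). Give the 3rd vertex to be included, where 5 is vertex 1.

Prim's algorithm from 5:
Step 1: cheapest edge leaving the tree is 2—5 (2); add 2.
Step 2: cheapest edge leaving the tree is 2—3 (2); add 3.
Step 3: cheapest edge leaving the tree is 0—3 (2); add 0.
Step 4: cheapest edge leaving the tree is 1—3 (2); add 1.
Step 5: cheapest edge leaving the tree is 0—4 (13); add 4.
Vertex order: 5, 2, 3, 0, 1, 4. The 3rd vertex is 3.

3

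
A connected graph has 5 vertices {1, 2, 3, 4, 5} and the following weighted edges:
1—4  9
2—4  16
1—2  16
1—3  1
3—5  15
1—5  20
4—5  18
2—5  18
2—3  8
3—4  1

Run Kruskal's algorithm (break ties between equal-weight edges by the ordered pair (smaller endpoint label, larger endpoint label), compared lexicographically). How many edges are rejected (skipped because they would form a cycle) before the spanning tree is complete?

Sort edges by weight, then run Kruskal:
1—3 (1): add. Components now {1,3} {2} {4} {5}
3—4 (1): add. Components now {1,3,4} {2} {5}
2—3 (8): add. Components now {1,2,3,4} {5}
1—4 (9): skip — 1 and 4 already connected.
3—5 (15): add. Components now {1,2,3,4,5}
Edges rejected before the tree was complete: 1.

1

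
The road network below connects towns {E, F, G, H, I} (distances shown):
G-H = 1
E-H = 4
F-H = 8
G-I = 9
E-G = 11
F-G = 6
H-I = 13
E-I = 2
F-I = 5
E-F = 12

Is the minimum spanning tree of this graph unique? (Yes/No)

Yes

Kruskal: consider edges lightest-first.
G-H (1): add. Components now {E} {F} {G,H} {I}
E-I (2): add. Components now {E,I} {F} {G,H}
E-H (4): add. Components now {E,G,H,I} {F}
F-I (5): add. Components now {E,F,G,H,I}
Every non-tree edge has weight strictly greater than the heaviest edge on the tree path between its endpoints, so the MST is unique.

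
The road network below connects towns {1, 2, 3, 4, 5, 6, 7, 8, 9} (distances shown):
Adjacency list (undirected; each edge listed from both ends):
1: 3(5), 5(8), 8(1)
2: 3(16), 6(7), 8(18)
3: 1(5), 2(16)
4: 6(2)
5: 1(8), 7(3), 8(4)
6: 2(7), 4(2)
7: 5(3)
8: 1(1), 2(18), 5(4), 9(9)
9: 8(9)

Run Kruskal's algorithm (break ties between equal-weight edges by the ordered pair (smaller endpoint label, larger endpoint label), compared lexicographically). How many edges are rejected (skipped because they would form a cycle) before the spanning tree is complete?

Sort edges by weight, then run Kruskal:
1—8 (1): add — endpoints in different components.
4—6 (2): add — endpoints in different components.
5—7 (3): add — endpoints in different components.
5—8 (4): add — endpoints in different components.
1—3 (5): add — endpoints in different components.
2—6 (7): add — endpoints in different components.
1—5 (8): skip — 1 and 5 already connected.
8—9 (9): add — endpoints in different components.
2—3 (16): add — endpoints in different components.
Edges rejected before the tree was complete: 1.

1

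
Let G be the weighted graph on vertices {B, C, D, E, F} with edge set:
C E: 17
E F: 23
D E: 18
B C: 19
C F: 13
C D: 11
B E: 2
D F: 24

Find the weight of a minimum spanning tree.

43

Sort edges by weight, then run Kruskal:
B E (2): add — endpoints in different components.
C D (11): add — endpoints in different components.
C F (13): add — endpoints in different components.
C E (17): add — endpoints in different components.
MST edges: B E, C D, C F, C E; total weight 2+11+13+17 = 43.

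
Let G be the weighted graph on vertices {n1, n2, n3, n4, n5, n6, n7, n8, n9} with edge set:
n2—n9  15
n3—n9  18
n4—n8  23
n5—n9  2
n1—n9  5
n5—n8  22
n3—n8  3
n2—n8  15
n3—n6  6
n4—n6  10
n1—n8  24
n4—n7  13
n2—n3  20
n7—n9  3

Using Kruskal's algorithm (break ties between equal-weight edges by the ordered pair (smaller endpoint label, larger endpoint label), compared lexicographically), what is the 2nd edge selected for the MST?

n3-n8

Kruskal: consider edges lightest-first.
n5—n9 (2): add — endpoints in different components.
n3—n8 (3): add — endpoints in different components.
n7—n9 (3): add — endpoints in different components.
n1—n9 (5): add — endpoints in different components.
n3—n6 (6): add — endpoints in different components.
n4—n6 (10): add — endpoints in different components.
n4—n7 (13): add — endpoints in different components.
n2—n8 (15): add — endpoints in different components.
The 2nd edge added is n3—n8.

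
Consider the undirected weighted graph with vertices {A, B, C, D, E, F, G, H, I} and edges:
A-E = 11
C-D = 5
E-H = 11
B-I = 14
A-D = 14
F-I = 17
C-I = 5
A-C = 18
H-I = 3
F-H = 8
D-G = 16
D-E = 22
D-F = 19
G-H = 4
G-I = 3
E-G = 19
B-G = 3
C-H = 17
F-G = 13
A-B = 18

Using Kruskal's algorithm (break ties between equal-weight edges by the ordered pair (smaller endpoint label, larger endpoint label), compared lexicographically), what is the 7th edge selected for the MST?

A-E

Kruskal's algorithm — process edges by increasing weight (ties by edge label):
B-G (3): add — endpoints in different components.
G-I (3): add — endpoints in different components.
H-I (3): add — endpoints in different components.
G-H (4): skip — G and H already connected.
C-D (5): add — endpoints in different components.
C-I (5): add — endpoints in different components.
F-H (8): add — endpoints in different components.
A-E (11): add — endpoints in different components.
E-H (11): add — endpoints in different components.
The 7th edge added is A-E.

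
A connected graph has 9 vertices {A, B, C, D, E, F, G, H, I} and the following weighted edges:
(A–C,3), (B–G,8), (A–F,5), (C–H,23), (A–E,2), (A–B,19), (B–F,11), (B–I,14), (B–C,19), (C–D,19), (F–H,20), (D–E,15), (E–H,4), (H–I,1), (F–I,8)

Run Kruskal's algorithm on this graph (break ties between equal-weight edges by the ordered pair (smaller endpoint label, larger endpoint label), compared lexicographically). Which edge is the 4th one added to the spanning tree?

E-H

Kruskal's algorithm — process edges by increasing weight (ties by edge label):
H–I (1): add — endpoints in different components.
A–E (2): add — endpoints in different components.
A–C (3): add — endpoints in different components.
E–H (4): add — endpoints in different components.
A–F (5): add — endpoints in different components.
B–G (8): add — endpoints in different components.
F–I (8): skip — F and I already connected.
B–F (11): add — endpoints in different components.
B–I (14): skip — B and I already connected.
D–E (15): add — endpoints in different components.
The 4th edge added is E–H.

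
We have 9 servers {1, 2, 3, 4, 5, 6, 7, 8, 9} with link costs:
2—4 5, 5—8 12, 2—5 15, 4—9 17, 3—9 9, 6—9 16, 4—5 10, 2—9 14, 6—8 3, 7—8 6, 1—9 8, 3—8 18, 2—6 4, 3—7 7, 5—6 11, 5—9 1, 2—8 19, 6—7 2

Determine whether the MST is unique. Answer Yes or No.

Sort edges by weight, then run Kruskal:
5—9 (1): add — endpoints in different components.
6—7 (2): add — endpoints in different components.
6—8 (3): add — endpoints in different components.
2—6 (4): add — endpoints in different components.
2—4 (5): add — endpoints in different components.
7—8 (6): skip — 7 and 8 already connected.
3—7 (7): add — endpoints in different components.
1—9 (8): add — endpoints in different components.
3—9 (9): add — endpoints in different components.
Every non-tree edge has weight strictly greater than the heaviest edge on the tree path between its endpoints, so the MST is unique.

Yes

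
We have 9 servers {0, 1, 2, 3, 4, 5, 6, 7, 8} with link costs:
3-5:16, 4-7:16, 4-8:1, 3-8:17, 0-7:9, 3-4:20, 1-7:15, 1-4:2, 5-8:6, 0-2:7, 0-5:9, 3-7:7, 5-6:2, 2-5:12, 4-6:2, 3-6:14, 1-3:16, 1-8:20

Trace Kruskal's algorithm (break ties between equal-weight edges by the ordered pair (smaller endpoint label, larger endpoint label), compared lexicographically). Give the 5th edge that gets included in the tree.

0-2

Sort edges by weight, then run Kruskal:
4-8 (1): add — endpoints in different components.
1-4 (2): add — endpoints in different components.
4-6 (2): add — endpoints in different components.
5-6 (2): add — endpoints in different components.
5-8 (6): skip — 5 and 8 already connected.
0-2 (7): add — endpoints in different components.
3-7 (7): add — endpoints in different components.
0-5 (9): add — endpoints in different components.
0-7 (9): add — endpoints in different components.
The 5th edge added is 0-2.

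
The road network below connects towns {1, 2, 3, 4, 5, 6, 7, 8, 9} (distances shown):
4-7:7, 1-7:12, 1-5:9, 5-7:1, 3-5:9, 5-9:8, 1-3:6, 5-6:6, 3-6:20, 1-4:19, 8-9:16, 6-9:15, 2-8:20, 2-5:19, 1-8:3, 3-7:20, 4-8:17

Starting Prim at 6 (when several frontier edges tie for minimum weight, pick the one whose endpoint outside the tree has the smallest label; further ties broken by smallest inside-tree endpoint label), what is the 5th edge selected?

Prim's algorithm from 6:
Step 1: cheapest edge leaving the tree is 5-6 (6); add 5.
Step 2: cheapest edge leaving the tree is 5-7 (1); add 7.
Step 3: cheapest edge leaving the tree is 4-7 (7); add 4.
Step 4: cheapest edge leaving the tree is 5-9 (8); add 9.
Step 5: cheapest edge leaving the tree is 1-5 (9); add 1.
Step 6: cheapest edge leaving the tree is 1-8 (3); add 8.
Step 7: cheapest edge leaving the tree is 1-3 (6); add 3.
Step 8: cheapest edge leaving the tree is 2-5 (19); add 2.
The 5th edge added is 1-5.

1-5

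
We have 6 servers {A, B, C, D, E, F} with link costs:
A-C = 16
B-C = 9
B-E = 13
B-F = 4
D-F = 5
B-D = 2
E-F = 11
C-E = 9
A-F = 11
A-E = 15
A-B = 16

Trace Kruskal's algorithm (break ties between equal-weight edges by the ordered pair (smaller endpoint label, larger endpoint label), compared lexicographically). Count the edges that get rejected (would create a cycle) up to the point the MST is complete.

Kruskal: consider edges lightest-first.
B-D (2): add — endpoints in different components.
B-F (4): add — endpoints in different components.
D-F (5): skip — D and F already connected.
B-C (9): add — endpoints in different components.
C-E (9): add — endpoints in different components.
A-F (11): add — endpoints in different components.
Edges rejected before the tree was complete: 1.

1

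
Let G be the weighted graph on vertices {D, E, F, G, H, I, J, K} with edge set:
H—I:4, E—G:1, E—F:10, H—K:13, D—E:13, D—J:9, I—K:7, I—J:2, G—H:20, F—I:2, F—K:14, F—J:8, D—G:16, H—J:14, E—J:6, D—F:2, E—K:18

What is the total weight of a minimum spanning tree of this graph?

24

Prim, starting at D.
Step 1: cheapest edge leaving the tree is D—F (2); add F.
Step 2: cheapest edge leaving the tree is F—I (2); add I.
Step 3: cheapest edge leaving the tree is I—J (2); add J.
Step 4: cheapest edge leaving the tree is H—I (4); add H.
Step 5: cheapest edge leaving the tree is E—J (6); add E.
Step 6: cheapest edge leaving the tree is E—G (1); add G.
Step 7: cheapest edge leaving the tree is I—K (7); add K.
MST edges: D—F, F—I, I—J, H—I, E—J, E—G, I—K; total weight 2+2+2+4+6+1+7 = 24.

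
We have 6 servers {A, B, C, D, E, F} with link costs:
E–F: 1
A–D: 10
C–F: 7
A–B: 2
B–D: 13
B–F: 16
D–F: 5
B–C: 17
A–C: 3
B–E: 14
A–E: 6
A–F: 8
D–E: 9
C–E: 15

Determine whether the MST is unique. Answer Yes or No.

Kruskal: consider edges lightest-first.
E–F (1): add. Components now {A} {B} {C} {D} {E,F}
A–B (2): add. Components now {A,B} {C} {D} {E,F}
A–C (3): add. Components now {A,B,C} {D} {E,F}
D–F (5): add. Components now {A,B,C} {D,E,F}
A–E (6): add. Components now {A,B,C,D,E,F}
Every non-tree edge has weight strictly greater than the heaviest edge on the tree path between its endpoints, so the MST is unique.

Yes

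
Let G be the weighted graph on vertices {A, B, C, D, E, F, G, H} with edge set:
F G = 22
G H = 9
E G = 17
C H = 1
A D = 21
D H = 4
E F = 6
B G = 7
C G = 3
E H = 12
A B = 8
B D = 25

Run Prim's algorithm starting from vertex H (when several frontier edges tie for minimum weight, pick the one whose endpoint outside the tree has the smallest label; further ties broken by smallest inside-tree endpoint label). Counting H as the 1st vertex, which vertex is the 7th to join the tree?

E

Prim's algorithm from H:
Step 1: cheapest edge leaving the tree is C H (1); add C.
Step 2: cheapest edge leaving the tree is C G (3); add G.
Step 3: cheapest edge leaving the tree is D H (4); add D.
Step 4: cheapest edge leaving the tree is B G (7); add B.
Step 5: cheapest edge leaving the tree is A B (8); add A.
Step 6: cheapest edge leaving the tree is E H (12); add E.
Step 7: cheapest edge leaving the tree is E F (6); add F.
Vertex order: H, C, G, D, B, A, E, F. The 7th vertex is E.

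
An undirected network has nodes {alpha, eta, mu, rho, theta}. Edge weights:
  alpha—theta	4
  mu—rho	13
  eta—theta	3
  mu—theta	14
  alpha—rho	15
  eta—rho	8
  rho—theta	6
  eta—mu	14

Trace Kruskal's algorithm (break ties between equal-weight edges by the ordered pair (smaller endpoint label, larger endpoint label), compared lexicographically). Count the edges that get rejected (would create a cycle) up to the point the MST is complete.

1

Kruskal: consider edges lightest-first.
eta—theta (3): add — endpoints in different components.
alpha—theta (4): add — endpoints in different components.
rho—theta (6): add — endpoints in different components.
eta—rho (8): skip — eta and rho already connected.
mu—rho (13): add — endpoints in different components.
Edges rejected before the tree was complete: 1.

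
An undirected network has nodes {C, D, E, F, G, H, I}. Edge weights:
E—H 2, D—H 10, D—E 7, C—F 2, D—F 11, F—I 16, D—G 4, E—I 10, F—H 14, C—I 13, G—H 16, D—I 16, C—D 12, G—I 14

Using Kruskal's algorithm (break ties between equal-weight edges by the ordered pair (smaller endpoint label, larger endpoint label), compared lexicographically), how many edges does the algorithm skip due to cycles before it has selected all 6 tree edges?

Sort edges by weight, then run Kruskal:
C—F (2): add — endpoints in different components.
E—H (2): add — endpoints in different components.
D—G (4): add — endpoints in different components.
D—E (7): add — endpoints in different components.
D—H (10): skip — D and H already connected.
E—I (10): add — endpoints in different components.
D—F (11): add — endpoints in different components.
Edges rejected before the tree was complete: 1.

1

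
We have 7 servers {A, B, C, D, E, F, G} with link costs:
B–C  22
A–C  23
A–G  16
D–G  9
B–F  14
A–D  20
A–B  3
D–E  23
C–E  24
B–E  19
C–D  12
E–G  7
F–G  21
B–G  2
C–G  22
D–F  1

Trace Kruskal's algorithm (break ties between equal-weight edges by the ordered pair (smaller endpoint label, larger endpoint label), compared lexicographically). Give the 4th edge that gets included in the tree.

Kruskal's algorithm — process edges by increasing weight (ties by edge label):
D–F (1): add — endpoints in different components.
B–G (2): add — endpoints in different components.
A–B (3): add — endpoints in different components.
E–G (7): add — endpoints in different components.
D–G (9): add — endpoints in different components.
C–D (12): add — endpoints in different components.
The 4th edge added is E–G.

E-G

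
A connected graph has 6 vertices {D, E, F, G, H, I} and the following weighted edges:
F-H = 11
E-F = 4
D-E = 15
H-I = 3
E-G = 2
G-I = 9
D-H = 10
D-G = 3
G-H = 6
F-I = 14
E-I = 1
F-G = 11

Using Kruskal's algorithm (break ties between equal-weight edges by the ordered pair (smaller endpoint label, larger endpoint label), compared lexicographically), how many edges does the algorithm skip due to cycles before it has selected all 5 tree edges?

Sort edges by weight, then run Kruskal:
E-I (1): add — endpoints in different components.
E-G (2): add — endpoints in different components.
D-G (3): add — endpoints in different components.
H-I (3): add — endpoints in different components.
E-F (4): add — endpoints in different components.
Edges rejected before the tree was complete: 0.

0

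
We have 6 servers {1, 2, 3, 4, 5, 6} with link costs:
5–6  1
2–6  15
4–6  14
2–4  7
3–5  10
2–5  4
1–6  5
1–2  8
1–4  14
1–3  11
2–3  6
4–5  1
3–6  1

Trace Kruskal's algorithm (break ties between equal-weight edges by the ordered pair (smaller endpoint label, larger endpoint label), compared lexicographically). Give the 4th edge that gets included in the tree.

Kruskal's algorithm — process edges by increasing weight (ties by edge label):
3–6 (1): add — endpoints in different components.
4–5 (1): add — endpoints in different components.
5–6 (1): add — endpoints in different components.
2–5 (4): add — endpoints in different components.
1–6 (5): add — endpoints in different components.
The 4th edge added is 2–5.

2-5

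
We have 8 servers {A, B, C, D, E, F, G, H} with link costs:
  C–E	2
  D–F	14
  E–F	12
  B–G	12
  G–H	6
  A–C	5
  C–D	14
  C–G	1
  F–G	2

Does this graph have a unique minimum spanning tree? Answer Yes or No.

Kruskal's algorithm — process edges by increasing weight (ties by edge label):
C–G (1): add — endpoints in different components.
C–E (2): add — endpoints in different components.
F–G (2): add — endpoints in different components.
A–C (5): add — endpoints in different components.
G–H (6): add — endpoints in different components.
B–G (12): add — endpoints in different components.
E–F (12): skip — E and F already connected.
C–D (14): add — endpoints in different components.
Non-tree edge D–F has weight 14, equal to the heaviest edge on its tree cycle — swapping gives another MST of the same weight. Not unique.

No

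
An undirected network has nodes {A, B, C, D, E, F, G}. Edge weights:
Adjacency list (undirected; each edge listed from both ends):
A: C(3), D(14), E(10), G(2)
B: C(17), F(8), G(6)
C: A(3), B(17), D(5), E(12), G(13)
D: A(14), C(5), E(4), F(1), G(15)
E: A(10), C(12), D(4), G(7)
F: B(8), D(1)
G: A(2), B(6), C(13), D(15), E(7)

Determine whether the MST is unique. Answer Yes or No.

Yes

Sort edges by weight, then run Kruskal:
D-F (1): add — endpoints in different components.
A-G (2): add — endpoints in different components.
A-C (3): add — endpoints in different components.
D-E (4): add — endpoints in different components.
C-D (5): add — endpoints in different components.
B-G (6): add — endpoints in different components.
Every non-tree edge has weight strictly greater than the heaviest edge on the tree path between its endpoints, so the MST is unique.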